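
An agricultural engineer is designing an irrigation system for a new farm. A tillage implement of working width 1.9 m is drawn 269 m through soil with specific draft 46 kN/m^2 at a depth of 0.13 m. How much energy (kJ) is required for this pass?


E = k * d * w * L
  = 46 * 0.13 * 1.9 * 269
  = 3056.38 kJ


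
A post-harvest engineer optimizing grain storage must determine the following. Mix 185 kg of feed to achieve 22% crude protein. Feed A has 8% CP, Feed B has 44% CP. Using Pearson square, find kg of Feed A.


parts_A = CP_b - target = 44 - 22 = 22
parts_B = target - CP_a = 22 - 8 = 14
total_parts = 22 + 14 = 36
Feed A = 185 * 22 / 36 = 113.06 kg
Feed B = 185 * 14 / 36 = 71.94 kg

113.06 kg


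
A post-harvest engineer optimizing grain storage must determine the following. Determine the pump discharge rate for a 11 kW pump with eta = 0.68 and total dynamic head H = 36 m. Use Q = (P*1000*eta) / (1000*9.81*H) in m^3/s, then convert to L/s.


Q = (P * 1000 * eta) / (rho * g * H)
  = (11 * 1000 * 0.68) / (1000 * 9.81 * 36)
  = 7480 / 353160
  = 0.02118 m^3/s = 21.18 L/s


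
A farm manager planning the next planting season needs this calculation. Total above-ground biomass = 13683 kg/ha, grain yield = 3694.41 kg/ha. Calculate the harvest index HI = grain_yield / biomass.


HI = grain_yield / biomass
   = 3694.41 / 13683
   = 0.27


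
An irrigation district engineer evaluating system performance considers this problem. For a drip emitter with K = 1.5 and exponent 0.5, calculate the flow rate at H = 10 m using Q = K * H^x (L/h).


Q = K * H^x
  = 1.5 * 10^0.5
  = 1.5 * 3.1623
  = 4.74 L/h


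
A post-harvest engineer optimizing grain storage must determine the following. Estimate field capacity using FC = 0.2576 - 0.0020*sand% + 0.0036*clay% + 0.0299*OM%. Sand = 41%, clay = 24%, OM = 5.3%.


FC = 0.2576 - 0.0020*41 + 0.0036*24 + 0.0299*5.3
   = 0.2576 - 0.0820 + 0.0864 + 0.1585
   = 0.4205


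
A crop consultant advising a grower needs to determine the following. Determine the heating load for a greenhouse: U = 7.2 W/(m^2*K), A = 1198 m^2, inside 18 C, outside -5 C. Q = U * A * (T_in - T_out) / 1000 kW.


dT = 18 - (-5) = 23 K
Q = U * A * dT
  = 7.2 * 1198 * 23
  = 198388.80 W = 198.39 kW


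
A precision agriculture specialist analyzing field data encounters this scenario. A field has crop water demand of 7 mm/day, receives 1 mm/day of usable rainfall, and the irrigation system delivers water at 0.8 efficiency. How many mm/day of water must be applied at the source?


IWR = (ETc - Pe) / Ea
    = (7 - 1) / 0.8
    = 6 / 0.8
    = 7.50 mm/day


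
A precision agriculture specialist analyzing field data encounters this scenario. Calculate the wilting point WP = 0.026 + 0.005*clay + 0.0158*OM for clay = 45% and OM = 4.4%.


WP = 0.026 + 0.005*45 + 0.0158*4.4
   = 0.026 + 0.2250 + 0.0695
   = 0.3205


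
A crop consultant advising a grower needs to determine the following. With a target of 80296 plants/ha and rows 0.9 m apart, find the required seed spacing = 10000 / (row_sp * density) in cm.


spacing = 10000 / (row_sp * density)
        = 10000 / (0.9 * 80296)
        = 10000 / 72266.40
        = 0.13838 m = 13.84 cm


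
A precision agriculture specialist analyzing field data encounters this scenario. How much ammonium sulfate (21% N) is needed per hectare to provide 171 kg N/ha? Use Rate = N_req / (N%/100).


Rate = N_required / (N_content / 100)
     = 171 / (21 / 100)
     = 171 / 0.21
     = 814.29 kg/ha


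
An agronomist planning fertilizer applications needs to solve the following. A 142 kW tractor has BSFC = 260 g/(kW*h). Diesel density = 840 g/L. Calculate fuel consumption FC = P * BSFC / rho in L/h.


FC = P * BSFC / rho_fuel
   = 142 * 260 / 840
   = 36920 / 840
   = 43.95 L/h


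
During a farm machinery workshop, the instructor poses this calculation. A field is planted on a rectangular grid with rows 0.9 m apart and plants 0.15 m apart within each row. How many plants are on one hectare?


D = 10000 / (row_sp * plant_sp)
  = 10000 / (0.9 * 0.15)
  = 10000 / 0.1350
  = 74074.07 plants/ha


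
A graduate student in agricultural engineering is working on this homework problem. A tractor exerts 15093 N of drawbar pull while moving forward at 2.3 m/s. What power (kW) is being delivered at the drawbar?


P = F * v / 1000
  = 15093 * 2.3 / 1000
  = 34713.90 / 1000
  = 34.71 kW


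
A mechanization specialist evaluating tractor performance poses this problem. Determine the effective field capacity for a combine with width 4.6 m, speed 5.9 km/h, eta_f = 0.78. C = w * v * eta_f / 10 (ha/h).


C = w * v * eta_f / 10
  = 4.6 * 5.9 * 0.78 / 10
  = 21.17 / 10
  = 2.12 ha/h


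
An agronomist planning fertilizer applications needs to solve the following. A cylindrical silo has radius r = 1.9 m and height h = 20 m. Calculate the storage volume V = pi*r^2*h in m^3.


V = pi * r^2 * h
  = pi * 1.9^2 * 20
  = pi * 3.61 * 20
  = 226.82 m^3


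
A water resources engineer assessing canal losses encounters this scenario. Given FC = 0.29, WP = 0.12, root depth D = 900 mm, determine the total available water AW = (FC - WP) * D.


AW = (FC - WP) * D
   = (0.29 - 0.12) * 900
   = 0.17 * 900
   = 153 mm


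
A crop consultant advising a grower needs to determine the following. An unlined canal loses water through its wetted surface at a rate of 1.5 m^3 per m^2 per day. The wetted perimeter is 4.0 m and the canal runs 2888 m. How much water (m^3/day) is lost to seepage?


S = C * P * L
  = 1.5 * 4.0 * 2888
  = 17328 m^3/day


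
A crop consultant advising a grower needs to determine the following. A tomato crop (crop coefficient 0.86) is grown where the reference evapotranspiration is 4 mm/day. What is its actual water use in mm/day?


ETc = Kc * ET0
    = 0.86 * 4
    = 3.44 mm/day


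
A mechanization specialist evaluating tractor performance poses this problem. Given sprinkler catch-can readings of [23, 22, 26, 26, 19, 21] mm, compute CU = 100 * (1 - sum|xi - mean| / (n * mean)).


xbar = 137 / 6 = 22.833
sum|xi - xbar| = 13
CU = 100 * (1 - 13 / (6 * 22.833))
   = 100 * (1 - 0.0949)
   = 90.51%


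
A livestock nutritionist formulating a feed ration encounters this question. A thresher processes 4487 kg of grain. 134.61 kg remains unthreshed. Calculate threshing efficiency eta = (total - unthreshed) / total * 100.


eta = (total - unthreshed) / total * 100
    = (4487 - 134.61) / 4487 * 100
    = 4352.39 / 4487 * 100
    = 97%


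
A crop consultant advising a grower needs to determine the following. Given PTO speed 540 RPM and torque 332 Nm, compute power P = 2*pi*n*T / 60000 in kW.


P = 2*pi*n*T / 60000
  = 2*pi * 540 * 332 / 60000
  = 1126449.46 / 60000
  = 18.77 kW


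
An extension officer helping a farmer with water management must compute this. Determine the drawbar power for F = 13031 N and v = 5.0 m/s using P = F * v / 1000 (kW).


P = F * v / 1000
  = 13031 * 5.0 / 1000
  = 65155 / 1000
  = 65.16 kW


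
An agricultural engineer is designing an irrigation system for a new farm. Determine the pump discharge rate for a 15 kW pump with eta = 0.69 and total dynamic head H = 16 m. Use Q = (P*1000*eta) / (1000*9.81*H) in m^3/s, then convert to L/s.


Q = (P * 1000 * eta) / (rho * g * H)
  = (15 * 1000 * 0.69) / (1000 * 9.81 * 16)
  = 10350 / 156960
  = 0.06594 m^3/s = 65.94 L/s


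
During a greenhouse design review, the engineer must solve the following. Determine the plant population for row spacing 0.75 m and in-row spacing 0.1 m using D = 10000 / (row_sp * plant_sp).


D = 10000 / (row_sp * plant_sp)
  = 10000 / (0.75 * 0.1)
  = 10000 / 0.0750
  = 133333.33 plants/ha


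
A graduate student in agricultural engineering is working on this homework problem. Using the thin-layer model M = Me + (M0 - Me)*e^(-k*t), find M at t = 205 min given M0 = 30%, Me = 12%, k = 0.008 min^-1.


M = Me + (M0 - Me) * e^(-k*t)
  = 12 + (30 - 12) * e^(-0.008*205)
  = 12 + 18 * e^(-1.640)
  = 12 + 18 * 0.19398
  = 12 + 3.4916
  = 15.49%


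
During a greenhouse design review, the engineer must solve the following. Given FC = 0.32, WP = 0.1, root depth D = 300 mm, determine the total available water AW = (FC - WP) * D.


AW = (FC - WP) * D
   = (0.32 - 0.1) * 300
   = 0.22 * 300
   = 66 mm


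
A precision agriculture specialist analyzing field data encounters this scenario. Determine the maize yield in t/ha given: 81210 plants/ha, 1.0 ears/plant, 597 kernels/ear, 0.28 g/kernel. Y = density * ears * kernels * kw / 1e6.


Y = density * ears * kernels * kw
  = 81210 * 1.0 * 597 * 0.28 g/ha
  = 13575063.60 g/ha
  = 13575.06 kg/ha = 13.58 t/ha


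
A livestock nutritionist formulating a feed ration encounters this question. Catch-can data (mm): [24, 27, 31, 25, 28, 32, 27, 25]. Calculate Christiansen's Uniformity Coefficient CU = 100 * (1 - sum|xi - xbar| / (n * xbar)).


xbar = 219 / 8 = 27.375
sum|xi - xbar| = 17.750
CU = 100 * (1 - 17.750 / (8 * 27.375))
   = 100 * (1 - 0.0811)
   = 91.89%


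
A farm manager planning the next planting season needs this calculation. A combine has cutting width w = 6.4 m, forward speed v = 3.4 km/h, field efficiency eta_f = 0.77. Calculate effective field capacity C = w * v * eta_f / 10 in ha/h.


C = w * v * eta_f / 10
  = 6.4 * 3.4 * 0.77 / 10
  = 16.76 / 10
  = 1.68 ha/h


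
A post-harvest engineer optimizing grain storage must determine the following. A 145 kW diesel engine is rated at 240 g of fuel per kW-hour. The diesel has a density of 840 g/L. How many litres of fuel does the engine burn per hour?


FC = P * BSFC / rho_fuel
   = 145 * 240 / 840
   = 34800 / 840
   = 41.43 L/h


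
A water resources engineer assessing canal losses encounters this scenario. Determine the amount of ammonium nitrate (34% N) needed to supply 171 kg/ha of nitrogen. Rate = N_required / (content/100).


Rate = N_required / (N_content / 100)
     = 171 / (34 / 100)
     = 171 / 0.34
     = 502.94 kg/ha


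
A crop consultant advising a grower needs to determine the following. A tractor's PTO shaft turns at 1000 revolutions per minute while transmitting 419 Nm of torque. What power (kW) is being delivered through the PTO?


P = 2*pi*n*T / 60000
  = 2*pi * 1000 * 419 / 60000
  = 2632654.64 / 60000
  = 43.88 kW


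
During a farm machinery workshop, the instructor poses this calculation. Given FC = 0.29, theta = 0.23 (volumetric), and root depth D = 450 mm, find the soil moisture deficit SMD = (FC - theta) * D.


SMD = (FC - theta) * D
    = (0.29 - 0.23) * 450
    = 0.060 * 450
    = 27 mm


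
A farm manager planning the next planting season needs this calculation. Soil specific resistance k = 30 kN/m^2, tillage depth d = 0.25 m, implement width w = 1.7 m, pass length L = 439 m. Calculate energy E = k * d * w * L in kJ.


E = k * d * w * L
  = 30 * 0.25 * 1.7 * 439
  = 5597.25 kJ


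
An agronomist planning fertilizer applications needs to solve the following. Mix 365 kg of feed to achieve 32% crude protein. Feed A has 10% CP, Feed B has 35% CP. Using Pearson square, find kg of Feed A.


parts_A = CP_b - target = 35 - 32 = 3
parts_B = target - CP_a = 32 - 10 = 22
total_parts = 3 + 22 = 25
Feed A = 365 * 3 / 25 = 43.80 kg
Feed B = 365 * 22 / 25 = 321.20 kg

43.80 kg


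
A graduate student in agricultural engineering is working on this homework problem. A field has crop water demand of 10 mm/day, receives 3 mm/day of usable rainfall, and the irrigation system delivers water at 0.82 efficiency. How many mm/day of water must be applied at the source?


IWR = (ETc - Pe) / Ea
    = (10 - 3) / 0.82
    = 7 / 0.82
    = 8.54 mm/day


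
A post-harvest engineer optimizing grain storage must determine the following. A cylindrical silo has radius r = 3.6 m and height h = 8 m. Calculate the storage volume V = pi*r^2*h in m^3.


V = pi * r^2 * h
  = pi * 3.6^2 * 8
  = pi * 12.96 * 8
  = 325.72 m^3


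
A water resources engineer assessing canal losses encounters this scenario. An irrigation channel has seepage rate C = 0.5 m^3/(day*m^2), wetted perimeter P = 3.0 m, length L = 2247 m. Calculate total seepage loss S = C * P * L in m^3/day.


S = C * P * L
  = 0.5 * 3.0 * 2247
  = 3370.50 m^3/day


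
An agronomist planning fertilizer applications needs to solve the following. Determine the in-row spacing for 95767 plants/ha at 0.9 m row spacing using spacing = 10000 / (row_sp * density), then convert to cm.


spacing = 10000 / (row_sp * density)
        = 10000 / (0.9 * 95767)
        = 10000 / 86190.30
        = 0.11602 m = 11.60 cm


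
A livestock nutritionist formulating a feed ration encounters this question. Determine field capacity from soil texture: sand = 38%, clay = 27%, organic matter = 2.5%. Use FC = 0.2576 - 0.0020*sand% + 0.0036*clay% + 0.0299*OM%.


FC = 0.2576 - 0.0020*38 + 0.0036*27 + 0.0299*2.5
   = 0.2576 - 0.0760 + 0.0972 + 0.0748
   = 0.3536


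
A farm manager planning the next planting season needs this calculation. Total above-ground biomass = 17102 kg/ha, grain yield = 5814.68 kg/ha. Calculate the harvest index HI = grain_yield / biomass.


HI = grain_yield / biomass
   = 5814.68 / 17102
   = 0.34


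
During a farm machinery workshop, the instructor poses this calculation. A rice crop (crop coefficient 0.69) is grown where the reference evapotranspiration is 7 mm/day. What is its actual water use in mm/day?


ETc = Kc * ET0
    = 0.69 * 7
    = 4.83 mm/day


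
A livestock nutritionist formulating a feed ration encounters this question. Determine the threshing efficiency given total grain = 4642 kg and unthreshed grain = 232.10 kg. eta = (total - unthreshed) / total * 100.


eta = (total - unthreshed) / total * 100
    = (4642 - 232.10) / 4642 * 100
    = 4409.90 / 4642 * 100
    = 95%


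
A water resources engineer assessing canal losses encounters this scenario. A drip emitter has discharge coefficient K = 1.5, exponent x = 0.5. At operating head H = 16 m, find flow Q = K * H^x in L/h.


Q = K * H^x
  = 1.5 * 16^0.5
  = 1.5 * 4
  = 6 L/h


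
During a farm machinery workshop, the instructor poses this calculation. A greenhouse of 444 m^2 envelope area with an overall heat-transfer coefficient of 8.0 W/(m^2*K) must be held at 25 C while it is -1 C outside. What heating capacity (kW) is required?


dT = 25 - (-1) = 26 K
Q = U * A * dT
  = 8.0 * 444 * 26
  = 92352 W = 92.35 kW


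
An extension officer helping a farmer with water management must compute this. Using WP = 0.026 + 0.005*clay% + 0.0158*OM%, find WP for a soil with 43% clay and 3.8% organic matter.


WP = 0.026 + 0.005*43 + 0.0158*3.8
   = 0.026 + 0.2150 + 0.0600
   = 0.3010


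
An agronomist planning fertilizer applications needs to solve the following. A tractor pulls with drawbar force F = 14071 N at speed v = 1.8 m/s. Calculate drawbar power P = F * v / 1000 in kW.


P = F * v / 1000
  = 14071 * 1.8 / 1000
  = 25327.80 / 1000
  = 25.33 kW


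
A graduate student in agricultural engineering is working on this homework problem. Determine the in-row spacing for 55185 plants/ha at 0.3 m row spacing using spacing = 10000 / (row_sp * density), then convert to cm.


spacing = 10000 / (row_sp * density)
        = 10000 / (0.3 * 55185)
        = 10000 / 16555.50
        = 0.60403 m = 60.40 cm


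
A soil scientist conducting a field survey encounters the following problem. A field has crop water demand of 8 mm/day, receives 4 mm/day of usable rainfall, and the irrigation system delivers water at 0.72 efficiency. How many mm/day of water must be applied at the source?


IWR = (ETc - Pe) / Ea
    = (8 - 4) / 0.72
    = 4 / 0.72
    = 5.56 mm/day


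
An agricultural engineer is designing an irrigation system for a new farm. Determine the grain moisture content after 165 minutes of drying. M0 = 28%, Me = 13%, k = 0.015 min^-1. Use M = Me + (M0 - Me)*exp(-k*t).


M = Me + (M0 - Me) * e^(-k*t)
  = 13 + (28 - 13) * e^(-0.015*165)
  = 13 + 15 * e^(-2.475)
  = 13 + 15 * 0.08416
  = 13 + 1.2624
  = 14.26%


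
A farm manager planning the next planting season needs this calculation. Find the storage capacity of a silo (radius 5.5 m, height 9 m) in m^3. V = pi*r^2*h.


V = pi * r^2 * h
  = pi * 5.5^2 * 9
  = pi * 30.25 * 9
  = 855.30 m^3


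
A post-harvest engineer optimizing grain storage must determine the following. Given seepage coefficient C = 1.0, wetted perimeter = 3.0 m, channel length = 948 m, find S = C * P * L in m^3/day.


S = C * P * L
  = 1.0 * 3.0 * 948
  = 2844 m^3/day


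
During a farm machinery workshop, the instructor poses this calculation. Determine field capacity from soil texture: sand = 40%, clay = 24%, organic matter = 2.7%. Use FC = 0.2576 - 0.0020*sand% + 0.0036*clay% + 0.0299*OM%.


FC = 0.2576 - 0.0020*40 + 0.0036*24 + 0.0299*2.7
   = 0.2576 - 0.0800 + 0.0864 + 0.0807
   = 0.3447


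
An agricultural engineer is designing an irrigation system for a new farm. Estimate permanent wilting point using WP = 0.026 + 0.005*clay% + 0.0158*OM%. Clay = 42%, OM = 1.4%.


WP = 0.026 + 0.005*42 + 0.0158*1.4
   = 0.026 + 0.2100 + 0.0221
   = 0.2581


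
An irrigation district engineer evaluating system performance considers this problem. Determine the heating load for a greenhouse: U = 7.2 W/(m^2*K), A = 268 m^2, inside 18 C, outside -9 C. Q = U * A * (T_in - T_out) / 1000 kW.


dT = 18 - (-9) = 27 K
Q = U * A * dT
  = 7.2 * 268 * 27
  = 52099.20 W = 52.10 kW


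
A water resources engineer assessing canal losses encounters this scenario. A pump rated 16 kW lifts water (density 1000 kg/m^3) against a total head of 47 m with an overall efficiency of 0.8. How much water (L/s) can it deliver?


Q = (P * 1000 * eta) / (rho * g * H)
  = (16 * 1000 * 0.8) / (1000 * 9.81 * 47)
  = 12800 / 461070
  = 0.02776 m^3/s = 27.76 L/s


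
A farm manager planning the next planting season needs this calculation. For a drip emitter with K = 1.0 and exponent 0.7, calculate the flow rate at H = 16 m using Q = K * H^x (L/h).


Q = K * H^x
  = 1.0 * 16^0.7
  = 1.0 * 6.9644
  = 6.96 L/h


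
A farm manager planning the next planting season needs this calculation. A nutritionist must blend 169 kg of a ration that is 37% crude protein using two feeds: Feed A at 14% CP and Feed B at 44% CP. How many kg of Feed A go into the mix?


parts_A = CP_b - target = 44 - 37 = 7
parts_B = target - CP_a = 37 - 14 = 23
total_parts = 7 + 23 = 30
Feed A = 169 * 7 / 30 = 39.43 kg
Feed B = 169 * 23 / 30 = 129.57 kg

39.43 kg


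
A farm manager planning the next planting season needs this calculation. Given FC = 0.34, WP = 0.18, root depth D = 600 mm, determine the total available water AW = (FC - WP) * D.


AW = (FC - WP) * D
   = (0.34 - 0.18) * 600
   = 0.16 * 600
   = 96 mm


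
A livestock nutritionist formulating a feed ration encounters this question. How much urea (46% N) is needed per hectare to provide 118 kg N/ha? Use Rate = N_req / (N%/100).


Rate = N_required / (N_content / 100)
     = 118 / (46 / 100)
     = 118 / 0.46
     = 256.52 kg/ha


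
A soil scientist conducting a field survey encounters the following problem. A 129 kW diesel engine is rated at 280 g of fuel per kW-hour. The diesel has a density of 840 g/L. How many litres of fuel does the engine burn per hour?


FC = P * BSFC / rho_fuel
   = 129 * 280 / 840
   = 36120 / 840
   = 43 L/h


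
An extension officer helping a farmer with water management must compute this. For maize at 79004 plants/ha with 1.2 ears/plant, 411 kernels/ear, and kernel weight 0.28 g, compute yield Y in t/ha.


Y = density * ears * kernels * kw
  = 79004 * 1.2 * 411 * 0.28 g/ha
  = 10910136.38 g/ha
  = 10910.14 kg/ha = 10.91 t/ha


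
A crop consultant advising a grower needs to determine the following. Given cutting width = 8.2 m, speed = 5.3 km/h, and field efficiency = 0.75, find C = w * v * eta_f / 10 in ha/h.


C = w * v * eta_f / 10
  = 8.2 * 5.3 * 0.75 / 10
  = 32.60 / 10
  = 3.26 ha/h


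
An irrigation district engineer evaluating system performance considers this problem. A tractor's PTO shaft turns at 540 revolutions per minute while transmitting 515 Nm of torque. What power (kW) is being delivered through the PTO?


P = 2*pi*n*T / 60000
  = 2*pi * 540 * 515 / 60000
  = 1747353.83 / 60000
  = 29.12 kW


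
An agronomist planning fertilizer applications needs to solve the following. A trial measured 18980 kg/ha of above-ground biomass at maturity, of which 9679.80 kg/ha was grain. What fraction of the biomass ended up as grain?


HI = grain_yield / biomass
   = 9679.80 / 18980
   = 0.51


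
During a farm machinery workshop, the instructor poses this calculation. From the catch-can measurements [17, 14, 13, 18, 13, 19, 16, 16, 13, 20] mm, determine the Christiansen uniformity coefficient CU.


xbar = 159 / 10 = 15.900
sum|xi - xbar| = 21.200
CU = 100 * (1 - 21.200 / (10 * 15.900))
   = 100 * (1 - 0.1333)
   = 86.67%


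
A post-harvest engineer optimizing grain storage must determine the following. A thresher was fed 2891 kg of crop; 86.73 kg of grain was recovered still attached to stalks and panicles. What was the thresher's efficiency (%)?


eta = (total - unthreshed) / total * 100
    = (2891 - 86.73) / 2891 * 100
    = 2804.27 / 2891 * 100
    = 97%


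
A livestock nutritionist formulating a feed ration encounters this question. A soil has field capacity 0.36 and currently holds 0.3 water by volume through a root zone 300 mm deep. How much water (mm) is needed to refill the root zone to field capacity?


SMD = (FC - theta) * D
    = (0.36 - 0.3) * 300
    = 0.060 * 300
    = 18 mm


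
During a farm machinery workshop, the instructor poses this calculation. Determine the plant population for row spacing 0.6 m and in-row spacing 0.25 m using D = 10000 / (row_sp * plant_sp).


D = 10000 / (row_sp * plant_sp)
  = 10000 / (0.6 * 0.25)
  = 10000 / 0.1500
  = 66666.67 plants/ha


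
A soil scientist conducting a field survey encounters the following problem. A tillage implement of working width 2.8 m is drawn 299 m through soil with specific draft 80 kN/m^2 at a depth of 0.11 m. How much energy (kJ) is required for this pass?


E = k * d * w * L
  = 80 * 0.11 * 2.8 * 299
  = 7367.36 kJ


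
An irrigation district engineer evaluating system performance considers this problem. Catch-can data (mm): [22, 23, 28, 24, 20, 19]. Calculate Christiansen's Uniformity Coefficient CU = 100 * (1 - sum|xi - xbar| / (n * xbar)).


xbar = 136 / 6 = 22.667
sum|xi - xbar| = 14
CU = 100 * (1 - 14 / (6 * 22.667))
   = 100 * (1 - 0.1029)
   = 89.71%


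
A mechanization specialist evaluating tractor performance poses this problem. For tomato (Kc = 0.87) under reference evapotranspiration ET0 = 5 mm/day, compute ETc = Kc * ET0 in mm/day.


ETc = Kc * ET0
    = 0.87 * 5
    = 4.35 mm/day


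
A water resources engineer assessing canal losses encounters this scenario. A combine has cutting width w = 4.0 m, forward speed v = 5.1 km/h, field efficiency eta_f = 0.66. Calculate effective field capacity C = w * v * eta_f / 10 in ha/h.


C = w * v * eta_f / 10
  = 4.0 * 5.1 * 0.66 / 10
  = 13.46 / 10
  = 1.35 ha/h


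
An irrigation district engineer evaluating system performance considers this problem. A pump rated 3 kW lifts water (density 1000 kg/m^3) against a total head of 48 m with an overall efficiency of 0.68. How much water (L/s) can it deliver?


Q = (P * 1000 * eta) / (rho * g * H)
  = (3 * 1000 * 0.68) / (1000 * 9.81 * 48)
  = 2040 / 470880
  = 0.00433 m^3/s = 4.33 L/s


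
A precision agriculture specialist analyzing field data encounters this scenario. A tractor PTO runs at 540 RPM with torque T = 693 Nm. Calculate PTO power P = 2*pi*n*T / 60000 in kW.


P = 2*pi*n*T / 60000
  = 2*pi * 540 * 693 / 60000
  = 2351293.61 / 60000
  = 39.19 kW


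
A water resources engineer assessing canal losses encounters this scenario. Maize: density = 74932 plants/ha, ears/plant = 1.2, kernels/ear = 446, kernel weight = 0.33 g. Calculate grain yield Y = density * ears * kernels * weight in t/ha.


Y = density * ears * kernels * kw
  = 74932 * 1.2 * 446 * 0.33 g/ha
  = 13234190.11 g/ha
  = 13234.19 kg/ha = 13.23 t/ha


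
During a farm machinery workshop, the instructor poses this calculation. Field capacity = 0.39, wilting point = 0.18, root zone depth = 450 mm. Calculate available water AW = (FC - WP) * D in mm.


AW = (FC - WP) * D
   = (0.39 - 0.18) * 450
   = 0.21 * 450
   = 94.50 mm


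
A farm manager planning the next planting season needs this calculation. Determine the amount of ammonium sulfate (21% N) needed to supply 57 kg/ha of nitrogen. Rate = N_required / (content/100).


Rate = N_required / (N_content / 100)
     = 57 / (21 / 100)
     = 57 / 0.21
     = 271.43 kg/ha


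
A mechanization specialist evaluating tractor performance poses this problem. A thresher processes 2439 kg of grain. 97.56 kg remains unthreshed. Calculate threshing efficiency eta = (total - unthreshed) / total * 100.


eta = (total - unthreshed) / total * 100
    = (2439 - 97.56) / 2439 * 100
    = 2341.44 / 2439 * 100
    = 96%


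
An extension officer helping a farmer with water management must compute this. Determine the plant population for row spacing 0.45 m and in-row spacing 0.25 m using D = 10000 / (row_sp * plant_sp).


D = 10000 / (row_sp * plant_sp)
  = 10000 / (0.45 * 0.25)
  = 10000 / 0.1125
  = 88888.89 plants/ha


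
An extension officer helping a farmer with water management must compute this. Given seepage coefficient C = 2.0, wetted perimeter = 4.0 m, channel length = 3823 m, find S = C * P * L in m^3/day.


S = C * P * L
  = 2.0 * 4.0 * 3823
  = 30584 m^3/day


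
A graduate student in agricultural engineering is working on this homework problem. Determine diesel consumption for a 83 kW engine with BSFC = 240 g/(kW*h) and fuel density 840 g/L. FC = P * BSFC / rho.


FC = P * BSFC / rho_fuel
   = 83 * 240 / 840
   = 19920 / 840
   = 23.71 L/h


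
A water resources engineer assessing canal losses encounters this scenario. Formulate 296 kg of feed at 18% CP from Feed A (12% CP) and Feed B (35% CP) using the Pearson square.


parts_A = CP_b - target = 35 - 18 = 17
parts_B = target - CP_a = 18 - 12 = 6
total_parts = 17 + 6 = 23
Feed A = 296 * 17 / 23 = 218.78 kg
Feed B = 296 * 6 / 23 = 77.22 kg

218.78 kg


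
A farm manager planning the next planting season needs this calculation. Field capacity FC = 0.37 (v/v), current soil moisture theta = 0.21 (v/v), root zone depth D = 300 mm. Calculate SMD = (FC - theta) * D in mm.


SMD = (FC - theta) * D
    = (0.37 - 0.21) * 300
    = 0.160 * 300
    = 48 mm


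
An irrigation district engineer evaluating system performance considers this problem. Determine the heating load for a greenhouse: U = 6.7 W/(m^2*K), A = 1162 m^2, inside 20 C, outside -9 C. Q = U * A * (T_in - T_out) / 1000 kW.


dT = 20 - (-9) = 29 K
Q = U * A * dT
  = 6.7 * 1162 * 29
  = 225776.60 W = 225.78 kW


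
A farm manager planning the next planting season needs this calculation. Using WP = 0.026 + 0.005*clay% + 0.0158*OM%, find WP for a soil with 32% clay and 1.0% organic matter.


WP = 0.026 + 0.005*32 + 0.0158*1.0
   = 0.026 + 0.1600 + 0.0158
   = 0.2018


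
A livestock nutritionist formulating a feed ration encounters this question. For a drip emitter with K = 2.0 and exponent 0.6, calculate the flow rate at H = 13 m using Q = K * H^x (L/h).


Q = K * H^x
  = 2.0 * 13^0.6
  = 2.0 * 4.6598
  = 9.32 L/h


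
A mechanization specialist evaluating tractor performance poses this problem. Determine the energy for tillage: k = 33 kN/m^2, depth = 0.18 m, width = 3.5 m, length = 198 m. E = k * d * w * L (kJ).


E = k * d * w * L
  = 33 * 0.18 * 3.5 * 198
  = 4116.42 kJ


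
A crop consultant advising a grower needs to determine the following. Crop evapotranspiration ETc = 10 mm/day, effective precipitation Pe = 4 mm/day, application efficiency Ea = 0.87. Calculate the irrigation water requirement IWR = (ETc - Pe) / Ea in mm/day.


IWR = (ETc - Pe) / Ea
    = (10 - 4) / 0.87
    = 6 / 0.87
    = 6.90 mm/day


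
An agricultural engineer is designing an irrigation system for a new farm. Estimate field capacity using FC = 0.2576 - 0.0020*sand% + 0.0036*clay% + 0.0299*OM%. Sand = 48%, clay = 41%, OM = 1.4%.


FC = 0.2576 - 0.0020*48 + 0.0036*41 + 0.0299*1.4
   = 0.2576 - 0.0960 + 0.1476 + 0.0419
   = 0.3511


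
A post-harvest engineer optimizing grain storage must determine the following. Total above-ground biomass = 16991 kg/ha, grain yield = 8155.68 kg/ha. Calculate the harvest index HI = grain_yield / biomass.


HI = grain_yield / biomass
   = 8155.68 / 16991
   = 0.48


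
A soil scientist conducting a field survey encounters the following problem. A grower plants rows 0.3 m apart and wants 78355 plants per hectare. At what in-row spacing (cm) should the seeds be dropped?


spacing = 10000 / (row_sp * density)
        = 10000 / (0.3 * 78355)
        = 10000 / 23506.50
        = 0.42541 m = 42.54 cm


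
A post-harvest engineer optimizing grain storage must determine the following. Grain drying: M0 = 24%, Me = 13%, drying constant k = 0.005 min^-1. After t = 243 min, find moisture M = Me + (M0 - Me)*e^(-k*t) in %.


M = Me + (M0 - Me) * e^(-k*t)
  = 13 + (24 - 13) * e^(-0.005*243)
  = 13 + 11 * e^(-1.215)
  = 13 + 11 * 0.29671
  = 13 + 3.2638
  = 16.26%


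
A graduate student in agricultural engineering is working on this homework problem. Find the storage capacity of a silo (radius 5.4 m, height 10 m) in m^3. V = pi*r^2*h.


V = pi * r^2 * h
  = pi * 5.4^2 * 10
  = pi * 29.16 * 10
  = 916.09 m^3


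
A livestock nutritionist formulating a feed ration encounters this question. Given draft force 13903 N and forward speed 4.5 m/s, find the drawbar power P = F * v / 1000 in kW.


P = F * v / 1000
  = 13903 * 4.5 / 1000
  = 62563.50 / 1000
  = 62.56 kW


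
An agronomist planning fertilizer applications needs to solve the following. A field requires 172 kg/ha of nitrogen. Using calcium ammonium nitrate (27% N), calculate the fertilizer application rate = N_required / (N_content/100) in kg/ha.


Rate = N_required / (N_content / 100)
     = 172 / (27 / 100)
     = 172 / 0.27
     = 637.04 kg/ha


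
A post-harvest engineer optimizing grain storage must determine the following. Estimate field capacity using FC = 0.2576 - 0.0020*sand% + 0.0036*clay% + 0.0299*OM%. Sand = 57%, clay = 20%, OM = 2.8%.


FC = 0.2576 - 0.0020*57 + 0.0036*20 + 0.0299*2.8
   = 0.2576 - 0.1140 + 0.0720 + 0.0837
   = 0.2993


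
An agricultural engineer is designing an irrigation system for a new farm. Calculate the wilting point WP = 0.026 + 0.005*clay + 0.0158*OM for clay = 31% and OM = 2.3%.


WP = 0.026 + 0.005*31 + 0.0158*2.3
   = 0.026 + 0.1550 + 0.0363
   = 0.2173


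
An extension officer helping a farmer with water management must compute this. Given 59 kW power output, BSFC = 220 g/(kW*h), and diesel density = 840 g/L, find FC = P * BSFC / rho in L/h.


FC = P * BSFC / rho_fuel
   = 59 * 220 / 840
   = 12980 / 840
   = 15.45 L/h


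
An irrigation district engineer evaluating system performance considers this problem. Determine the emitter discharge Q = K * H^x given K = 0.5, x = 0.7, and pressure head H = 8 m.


Q = K * H^x
  = 0.5 * 8^0.7
  = 0.5 * 4.2871
  = 2.14 L/h


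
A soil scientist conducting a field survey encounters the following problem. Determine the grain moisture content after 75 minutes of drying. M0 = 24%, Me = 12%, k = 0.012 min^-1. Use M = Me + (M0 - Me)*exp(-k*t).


M = Me + (M0 - Me) * e^(-k*t)
  = 12 + (24 - 12) * e^(-0.012*75)
  = 12 + 12 * e^(-0.900)
  = 12 + 12 * 0.40657
  = 12 + 4.8788
  = 16.88%


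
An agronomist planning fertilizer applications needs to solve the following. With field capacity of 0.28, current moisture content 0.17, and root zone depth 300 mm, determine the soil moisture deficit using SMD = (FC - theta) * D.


SMD = (FC - theta) * D
    = (0.28 - 0.17) * 300
    = 0.110 * 300
    = 33 mm


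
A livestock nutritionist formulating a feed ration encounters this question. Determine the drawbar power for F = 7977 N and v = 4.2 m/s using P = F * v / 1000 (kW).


P = F * v / 1000
  = 7977 * 4.2 / 1000
  = 33503.40 / 1000
  = 33.50 kW


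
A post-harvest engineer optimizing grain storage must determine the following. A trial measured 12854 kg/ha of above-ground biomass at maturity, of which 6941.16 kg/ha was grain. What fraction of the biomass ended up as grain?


HI = grain_yield / biomass
   = 6941.16 / 12854
   = 0.54


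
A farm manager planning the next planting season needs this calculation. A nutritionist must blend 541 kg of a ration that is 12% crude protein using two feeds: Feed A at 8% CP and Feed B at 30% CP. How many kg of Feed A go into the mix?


parts_A = CP_b - target = 30 - 12 = 18
parts_B = target - CP_a = 12 - 8 = 4
total_parts = 18 + 4 = 22
Feed A = 541 * 18 / 22 = 442.64 kg
Feed B = 541 * 4 / 22 = 98.36 kg

442.64 kg


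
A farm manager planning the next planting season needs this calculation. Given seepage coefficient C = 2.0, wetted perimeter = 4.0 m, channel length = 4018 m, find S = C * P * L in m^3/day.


S = C * P * L
  = 2.0 * 4.0 * 4018
  = 32144 m^3/day


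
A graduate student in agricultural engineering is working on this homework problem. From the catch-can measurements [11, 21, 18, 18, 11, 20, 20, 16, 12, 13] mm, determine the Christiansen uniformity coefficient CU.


xbar = 160 / 10 = 16
sum|xi - xbar| = 34
CU = 100 * (1 - 34 / (10 * 16))
   = 100 * (1 - 0.2125)
   = 78.75%


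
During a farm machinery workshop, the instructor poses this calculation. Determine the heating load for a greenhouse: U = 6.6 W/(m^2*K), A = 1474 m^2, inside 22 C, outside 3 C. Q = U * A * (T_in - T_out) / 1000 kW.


dT = 22 - (3) = 19 K
Q = U * A * dT
  = 6.6 * 1474 * 19
  = 184839.60 W = 184.84 kW


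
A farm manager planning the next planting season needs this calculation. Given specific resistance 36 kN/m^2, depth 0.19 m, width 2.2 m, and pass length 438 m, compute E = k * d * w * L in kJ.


E = k * d * w * L
  = 36 * 0.19 * 2.2 * 438
  = 6591.02 kJ


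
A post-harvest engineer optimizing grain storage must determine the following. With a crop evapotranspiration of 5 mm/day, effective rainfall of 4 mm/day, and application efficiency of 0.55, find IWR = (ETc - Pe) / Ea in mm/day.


IWR = (ETc - Pe) / Ea
    = (5 - 4) / 0.55
    = 1 / 0.55
    = 1.82 mm/day


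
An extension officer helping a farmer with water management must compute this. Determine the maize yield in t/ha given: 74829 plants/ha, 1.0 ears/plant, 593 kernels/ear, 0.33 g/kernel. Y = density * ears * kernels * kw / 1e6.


Y = density * ears * kernels * kw
  = 74829 * 1.0 * 593 * 0.33 g/ha
  = 14643287.01 g/ha
  = 14643.29 kg/ha = 14.64 t/ha


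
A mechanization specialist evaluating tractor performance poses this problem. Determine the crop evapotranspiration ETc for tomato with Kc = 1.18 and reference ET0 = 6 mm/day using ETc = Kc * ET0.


ETc = Kc * ET0
    = 1.18 * 6
    = 7.08 mm/day


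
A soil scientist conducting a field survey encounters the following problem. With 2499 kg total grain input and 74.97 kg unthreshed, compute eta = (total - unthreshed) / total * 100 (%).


eta = (total - unthreshed) / total * 100
    = (2499 - 74.97) / 2499 * 100
    = 2424.03 / 2499 * 100
    = 97%


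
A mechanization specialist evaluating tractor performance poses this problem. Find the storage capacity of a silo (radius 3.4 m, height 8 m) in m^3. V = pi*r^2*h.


V = pi * r^2 * h
  = pi * 3.4^2 * 8
  = pi * 11.56 * 8
  = 290.53 m^3


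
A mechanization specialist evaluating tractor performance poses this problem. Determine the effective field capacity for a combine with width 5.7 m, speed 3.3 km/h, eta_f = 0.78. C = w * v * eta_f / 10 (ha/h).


C = w * v * eta_f / 10
  = 5.7 * 3.3 * 0.78 / 10
  = 14.67 / 10
  = 1.47 ha/h


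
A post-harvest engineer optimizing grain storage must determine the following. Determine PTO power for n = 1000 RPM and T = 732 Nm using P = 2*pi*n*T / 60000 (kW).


P = 2*pi*n*T / 60000
  = 2*pi * 1000 * 732 / 60000
  = 4599291.64 / 60000
  = 76.65 kW


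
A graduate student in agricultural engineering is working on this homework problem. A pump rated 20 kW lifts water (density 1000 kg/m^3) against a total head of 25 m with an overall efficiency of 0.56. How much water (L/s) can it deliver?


Q = (P * 1000 * eta) / (rho * g * H)
  = (20 * 1000 * 0.56) / (1000 * 9.81 * 25)
  = 11200 / 245250
  = 0.04567 m^3/s = 45.67 L/s


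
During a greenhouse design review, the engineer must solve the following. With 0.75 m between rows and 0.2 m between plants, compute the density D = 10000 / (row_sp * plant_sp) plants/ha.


D = 10000 / (row_sp * plant_sp)
  = 10000 / (0.75 * 0.2)
  = 10000 / 0.1500
  = 66666.67 plants/ha


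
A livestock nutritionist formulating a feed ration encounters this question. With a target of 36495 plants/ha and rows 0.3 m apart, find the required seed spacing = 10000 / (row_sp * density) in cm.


spacing = 10000 / (row_sp * density)
        = 10000 / (0.3 * 36495)
        = 10000 / 10948.50
        = 0.91337 m = 91.34 cm


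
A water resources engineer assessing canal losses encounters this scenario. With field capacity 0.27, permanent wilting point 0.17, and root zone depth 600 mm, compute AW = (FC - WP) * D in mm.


AW = (FC - WP) * D
   = (0.27 - 0.17) * 600
   = 0.10 * 600
   = 60 mm


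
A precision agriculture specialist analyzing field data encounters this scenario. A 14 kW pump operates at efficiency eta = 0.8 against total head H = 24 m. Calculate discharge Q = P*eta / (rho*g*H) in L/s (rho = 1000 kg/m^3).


Q = (P * 1000 * eta) / (rho * g * H)
  = (14 * 1000 * 0.8) / (1000 * 9.81 * 24)
  = 11200 / 235440
  = 0.04757 m^3/s = 47.57 L/s


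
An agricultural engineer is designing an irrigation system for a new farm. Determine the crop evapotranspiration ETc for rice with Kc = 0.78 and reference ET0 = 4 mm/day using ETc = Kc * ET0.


ETc = Kc * ET0
    = 0.78 * 4
    = 3.12 mm/day


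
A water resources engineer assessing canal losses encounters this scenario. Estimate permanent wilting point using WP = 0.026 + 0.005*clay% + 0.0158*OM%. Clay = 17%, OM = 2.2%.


WP = 0.026 + 0.005*17 + 0.0158*2.2
   = 0.026 + 0.0850 + 0.0348
   = 0.1458


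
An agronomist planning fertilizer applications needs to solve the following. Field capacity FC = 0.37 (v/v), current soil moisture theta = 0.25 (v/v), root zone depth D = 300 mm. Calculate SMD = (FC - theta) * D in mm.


SMD = (FC - theta) * D
    = (0.37 - 0.25) * 300
    = 0.120 * 300
    = 36 mm


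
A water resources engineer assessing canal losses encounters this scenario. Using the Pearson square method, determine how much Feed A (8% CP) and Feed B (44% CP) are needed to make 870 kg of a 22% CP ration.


parts_A = CP_b - target = 44 - 22 = 22
parts_B = target - CP_a = 22 - 8 = 14
total_parts = 22 + 14 = 36
Feed A = 870 * 22 / 36 = 531.67 kg
Feed B = 870 * 14 / 36 = 338.33 kg

531.67 kg


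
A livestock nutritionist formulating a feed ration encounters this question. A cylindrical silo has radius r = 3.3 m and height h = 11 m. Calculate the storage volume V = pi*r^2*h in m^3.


V = pi * r^2 * h
  = pi * 3.3^2 * 11
  = pi * 10.89 * 11
  = 376.33 m^3


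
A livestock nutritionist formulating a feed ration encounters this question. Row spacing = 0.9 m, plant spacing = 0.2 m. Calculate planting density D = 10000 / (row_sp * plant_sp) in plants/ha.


D = 10000 / (row_sp * plant_sp)
  = 10000 / (0.9 * 0.2)
  = 10000 / 0.1800
  = 55555.56 plants/ha


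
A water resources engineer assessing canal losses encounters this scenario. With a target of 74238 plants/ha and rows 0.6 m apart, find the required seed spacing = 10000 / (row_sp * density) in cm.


spacing = 10000 / (row_sp * density)
        = 10000 / (0.6 * 74238)
        = 10000 / 44542.80
        = 0.22450 m = 22.45 cm
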